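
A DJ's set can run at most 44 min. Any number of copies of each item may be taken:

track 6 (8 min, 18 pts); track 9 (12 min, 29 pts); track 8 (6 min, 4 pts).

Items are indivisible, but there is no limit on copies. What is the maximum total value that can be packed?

105 pts

Best value-per-unit is track 9 at 29/12; filling with it alone gives 3×29 = 87.
Optimal mix: 1×track 6 + 3×track 9 → duration 44, value 105.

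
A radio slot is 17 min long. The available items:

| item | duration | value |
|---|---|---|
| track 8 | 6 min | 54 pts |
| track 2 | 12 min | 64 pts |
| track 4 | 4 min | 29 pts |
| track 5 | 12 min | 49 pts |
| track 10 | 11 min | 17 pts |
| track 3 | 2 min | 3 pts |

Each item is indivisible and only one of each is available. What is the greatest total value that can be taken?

93 pts

This is a 0/1 knapsack; check combinations near the capacity.
- track 2+track 4: duration 12+4=16, value 64+29=93
- track 8+track 4+track 3: duration 6+4+2=12, value 54+29+3=86
- track 8+track 4: duration 6+4=10, value 54+29=83
Best: 93 pts.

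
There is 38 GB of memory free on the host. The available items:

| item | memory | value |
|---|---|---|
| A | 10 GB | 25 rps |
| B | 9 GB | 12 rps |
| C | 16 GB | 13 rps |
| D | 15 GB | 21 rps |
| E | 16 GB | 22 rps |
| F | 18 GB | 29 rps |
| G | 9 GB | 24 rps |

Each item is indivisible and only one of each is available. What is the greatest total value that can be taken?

Check high-value combinations within 38 GB:
- A+F+G: memory 10+18+9=37, value 25+29+24=78
- A+E+G: memory 10+16+9=35, value 25+22+24=71
- A+D+G: memory 10+15+9=34, value 25+21+24=70
Best: 78 rps.

78 rps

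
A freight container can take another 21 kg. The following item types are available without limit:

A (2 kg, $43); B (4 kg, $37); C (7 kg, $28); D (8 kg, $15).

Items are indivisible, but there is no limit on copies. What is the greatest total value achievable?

Best value-per-unit is A at 43/2, and filling with it alone uses weight 10×2=20. No mix of the others beats 10×43 = 430.

$430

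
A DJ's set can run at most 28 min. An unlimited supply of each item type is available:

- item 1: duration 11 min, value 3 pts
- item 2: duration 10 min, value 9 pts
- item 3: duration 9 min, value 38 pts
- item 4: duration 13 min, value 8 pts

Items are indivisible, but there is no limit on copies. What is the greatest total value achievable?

Best value-per-unit is item 3 at 38/9, and filling with it alone uses duration 3×9=27. No mix of the others beats 3×38 = 114.

114 pts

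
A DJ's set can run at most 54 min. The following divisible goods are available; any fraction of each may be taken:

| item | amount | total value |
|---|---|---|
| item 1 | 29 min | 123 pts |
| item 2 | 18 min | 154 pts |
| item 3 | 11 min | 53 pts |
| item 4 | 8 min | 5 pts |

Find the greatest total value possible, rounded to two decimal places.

313.03

Take in order of value per unit:
- item 2 (154/18 per unit): all 18 → value 154, running total 154.00
- item 3 (53/11 per unit): all 11 → value 53, running total 207.00
- item 1 (123/29 per unit): 25 of 29 → value 25×123/29 = 106.0345, running total 313.03
Total 313.03.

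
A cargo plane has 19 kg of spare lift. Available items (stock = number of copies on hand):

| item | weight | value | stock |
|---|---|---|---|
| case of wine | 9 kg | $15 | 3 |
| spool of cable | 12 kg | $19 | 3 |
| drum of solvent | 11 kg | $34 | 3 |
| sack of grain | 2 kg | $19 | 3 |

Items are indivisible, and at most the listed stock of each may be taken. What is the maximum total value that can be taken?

Top feasible selections:
- 1×drum of solvent + 3×sack of grain: weight 17, value 91
- 1×spool of cable + 3×sack of grain: weight 18, value 76
- 1×drum of solvent + 2×sack of grain: weight 15, value 72
Best: $91.

$91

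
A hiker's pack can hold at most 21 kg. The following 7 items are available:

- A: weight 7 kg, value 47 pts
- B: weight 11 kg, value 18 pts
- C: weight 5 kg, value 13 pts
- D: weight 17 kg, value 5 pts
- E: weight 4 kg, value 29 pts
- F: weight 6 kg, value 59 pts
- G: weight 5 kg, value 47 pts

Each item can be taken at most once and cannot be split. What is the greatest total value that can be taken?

153 pts

This is a 0/1 knapsack; check combinations near the capacity.
- A+F+G: weight 7+6+5=18, value 47+59+47=153
- C+E+F+G: weight 5+4+6+5=20, value 13+29+59+47=148
- A+C+E+G: weight 7+5+4+5=21, value 47+13+29+47=136
- E+F+G: weight 4+6+5=15, value 29+59+47=135
- A+E+F: weight 7+4+6=17, value 47+29+59=135
Best: 153 pts.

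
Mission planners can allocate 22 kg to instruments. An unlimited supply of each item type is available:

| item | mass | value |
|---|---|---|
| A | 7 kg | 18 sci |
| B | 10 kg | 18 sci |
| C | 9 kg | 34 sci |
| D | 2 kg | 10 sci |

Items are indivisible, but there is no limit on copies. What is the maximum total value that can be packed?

110 sci

Best value-per-unit is D at 10/2, and filling with it alone uses mass 11×2=22. No mix of the others beats 11×10 = 110.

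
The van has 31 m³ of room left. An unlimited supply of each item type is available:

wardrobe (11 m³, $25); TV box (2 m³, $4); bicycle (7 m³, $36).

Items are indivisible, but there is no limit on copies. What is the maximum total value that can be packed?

$148

Best value-per-unit is bicycle at 36/7; filling with it alone gives 4×36 = 144.
Optimal mix: 1×TV box + 4×bicycle → volume 30, value 148.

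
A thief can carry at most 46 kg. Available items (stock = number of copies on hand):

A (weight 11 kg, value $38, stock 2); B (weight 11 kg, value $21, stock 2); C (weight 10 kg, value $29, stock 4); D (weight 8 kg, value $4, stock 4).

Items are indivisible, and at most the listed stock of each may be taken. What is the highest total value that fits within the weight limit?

Best selections within weight 46 and stock limits:
- 2×A + 2×C: weight 42, value 134
- 2×A + 1×B + 1×C: weight 43, value 126
- 1×A + 3×C: weight 41, value 125
- 2×A + 2×B: weight 44, value 118
Best: $134.

$134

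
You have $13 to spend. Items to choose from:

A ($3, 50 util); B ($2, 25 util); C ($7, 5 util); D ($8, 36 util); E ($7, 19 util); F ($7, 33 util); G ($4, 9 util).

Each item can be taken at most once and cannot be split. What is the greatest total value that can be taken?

111 util

Check high-value combinations within $13:
- A+B+D: cost 3+2+8=13, value 50+25+36=111
- A+B+F: cost 3+2+7=12, value 50+25+33=108
- A+B+E: cost 3+2+7=12, value 50+25+19=94
- A+D: cost 3+8=11, value 50+36=86
- A+B+G: cost 3+2+4=9, value 50+25+9=84
Best: 111 util.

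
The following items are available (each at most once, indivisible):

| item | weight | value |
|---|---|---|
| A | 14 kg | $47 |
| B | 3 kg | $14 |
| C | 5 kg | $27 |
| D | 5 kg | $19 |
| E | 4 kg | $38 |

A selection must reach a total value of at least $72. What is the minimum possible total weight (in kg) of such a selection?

Subsets with value ≥ 72, sorted by total weight:
- B+C+E: weight 12, value 79
- C+D+E: weight 14, value 84
- B+C+D+E: weight 17, value 98
Minimum weight: 12 kg.

12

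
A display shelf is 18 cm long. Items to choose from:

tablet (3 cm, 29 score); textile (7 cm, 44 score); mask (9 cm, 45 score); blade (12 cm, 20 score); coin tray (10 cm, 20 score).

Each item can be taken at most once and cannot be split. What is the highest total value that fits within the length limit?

Check high-value combinations within 18 cm:
- textile+mask: length 7+9=16, value 44+45=89
- tablet+mask: length 3+9=12, value 29+45=74
- tablet+textile: length 3+7=10, value 29+44=73
- textile+coin tray: length 7+10=17, value 44+20=64
Best: 89 score.

89 score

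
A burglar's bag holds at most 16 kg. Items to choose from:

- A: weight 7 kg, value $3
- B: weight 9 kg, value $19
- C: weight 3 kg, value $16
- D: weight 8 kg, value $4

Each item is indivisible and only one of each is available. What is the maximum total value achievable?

Check high-value combinations within 16 kg:
- B+C: weight 9+3=12, value 19+16=35
- A+B: weight 7+9=16, value 3+19=22
- C+D: weight 3+8=11, value 16+4=20
Best: $35.

$35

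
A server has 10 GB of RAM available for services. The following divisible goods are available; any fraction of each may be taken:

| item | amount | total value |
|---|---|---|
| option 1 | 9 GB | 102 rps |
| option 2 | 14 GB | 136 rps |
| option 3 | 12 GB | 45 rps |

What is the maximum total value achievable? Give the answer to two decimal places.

111.71

Take in order of value per unit:
- option 1 (102/9 per unit): all 9 → value 102, running total 102.00
- option 2 (136/14 per unit): 1 of 14 → value 1×136/14 = 9.7143, running total 111.71
Total 111.71.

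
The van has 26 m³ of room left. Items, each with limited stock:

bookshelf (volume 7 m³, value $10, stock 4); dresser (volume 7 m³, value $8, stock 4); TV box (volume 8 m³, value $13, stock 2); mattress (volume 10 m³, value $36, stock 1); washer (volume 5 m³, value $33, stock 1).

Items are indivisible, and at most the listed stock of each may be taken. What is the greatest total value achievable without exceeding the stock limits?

$82

Top feasible selections:
- 1×TV box + 1×mattress + 1×washer: volume 23, value 82
- 1×bookshelf + 1×mattress + 1×washer: volume 22, value 79
- 1×dresser + 1×mattress + 1×washer: volume 22, value 77
- 1×mattress + 1×washer: volume 15, value 69
Best: $82.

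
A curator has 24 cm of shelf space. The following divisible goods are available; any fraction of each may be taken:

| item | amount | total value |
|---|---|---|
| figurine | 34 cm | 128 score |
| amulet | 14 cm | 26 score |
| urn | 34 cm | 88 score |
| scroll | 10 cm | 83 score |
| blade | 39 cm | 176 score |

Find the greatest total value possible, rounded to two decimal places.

146.18

Take in order of value per unit:
- scroll (83/10 per unit): all 10 → value 83, running total 83.00
- blade (176/39 per unit): 14 of 39 → value 14×176/39 = 63.1795, running total 146.18
Total 146.18.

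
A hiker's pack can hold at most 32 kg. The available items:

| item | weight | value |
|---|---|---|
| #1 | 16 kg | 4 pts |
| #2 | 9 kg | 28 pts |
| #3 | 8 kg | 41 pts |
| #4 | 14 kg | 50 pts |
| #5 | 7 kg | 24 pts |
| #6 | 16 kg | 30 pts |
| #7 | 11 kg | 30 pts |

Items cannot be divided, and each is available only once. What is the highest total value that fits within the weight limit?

119 pts

Check high-value combinations within 32 kg:
- #2+#3+#4: weight 9+8+14=31, value 28+41+50=119
- #3+#4+#5: weight 8+14+7=29, value 41+50+24=115
- #4+#5+#7: weight 14+7+11=32, value 50+24+30=104
- #2+#4+#5: weight 9+14+7=30, value 28+50+24=102
Best: 119 pts.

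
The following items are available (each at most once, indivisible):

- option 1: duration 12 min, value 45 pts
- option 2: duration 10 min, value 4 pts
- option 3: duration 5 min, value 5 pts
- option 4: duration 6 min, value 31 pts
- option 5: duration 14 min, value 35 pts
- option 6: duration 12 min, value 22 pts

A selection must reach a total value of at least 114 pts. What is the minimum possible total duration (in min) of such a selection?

37

Subsets with value ≥ 114, sorted by total duration:
- option 1+option 3+option 4+option 5: duration 37, value 116
- option 1+option 2+option 4+option 5: duration 42, value 115
- option 1+option 4+option 5+option 6: duration 44, value 133
- option 1+option 2+option 3+option 4+option 5: duration 47, value 120
Minimum duration: 37 min.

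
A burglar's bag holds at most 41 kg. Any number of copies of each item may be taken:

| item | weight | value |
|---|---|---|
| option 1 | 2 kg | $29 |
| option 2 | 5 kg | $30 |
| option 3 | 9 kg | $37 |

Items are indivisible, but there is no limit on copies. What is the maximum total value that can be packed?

Best value-per-unit is option 1 at 29/2, and filling with it alone uses weight 20×2=40. No mix of the others beats 20×29 = 580.

$580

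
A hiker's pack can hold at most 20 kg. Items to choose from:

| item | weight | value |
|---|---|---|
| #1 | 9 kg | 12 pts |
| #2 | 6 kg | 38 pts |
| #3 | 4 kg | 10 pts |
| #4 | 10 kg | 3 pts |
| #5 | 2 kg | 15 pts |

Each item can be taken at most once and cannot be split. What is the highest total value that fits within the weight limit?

Check high-value combinations within 20 kg:
- #1+#2+#5: weight 9+6+2=17, value 12+38+15=65
- #2+#3+#5: weight 6+4+2=12, value 38+10+15=63
- #1+#2+#3: weight 9+6+4=19, value 12+38+10=60
Best: 65 pts.

65 pts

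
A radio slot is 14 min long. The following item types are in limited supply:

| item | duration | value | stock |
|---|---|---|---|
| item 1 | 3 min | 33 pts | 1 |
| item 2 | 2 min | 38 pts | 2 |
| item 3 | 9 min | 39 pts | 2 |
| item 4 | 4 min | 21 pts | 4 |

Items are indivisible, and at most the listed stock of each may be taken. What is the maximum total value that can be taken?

Best selections within duration 14 and stock limits:
- 1×item 1 + 2×item 2 + 1×item 4: duration 11, value 130
- 2×item 2 + 2×item 4: duration 12, value 118
Best: 130 pts.

130 pts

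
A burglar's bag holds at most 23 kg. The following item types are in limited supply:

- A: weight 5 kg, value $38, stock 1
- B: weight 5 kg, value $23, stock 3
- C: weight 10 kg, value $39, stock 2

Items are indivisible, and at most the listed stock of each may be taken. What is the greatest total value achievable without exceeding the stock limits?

Best selections within weight 23 and stock limits:
- 1×A + 3×B: weight 20, value 107
- 1×A + 1×B + 1×C: weight 20, value 100
Best: $107.

$107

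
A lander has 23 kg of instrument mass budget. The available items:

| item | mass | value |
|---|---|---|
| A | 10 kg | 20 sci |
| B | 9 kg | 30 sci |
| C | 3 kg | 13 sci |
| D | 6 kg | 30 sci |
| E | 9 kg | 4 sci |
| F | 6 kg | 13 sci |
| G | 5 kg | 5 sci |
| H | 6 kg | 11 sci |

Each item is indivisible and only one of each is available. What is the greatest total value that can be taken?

78 sci

This is a 0/1 knapsack; check combinations near the capacity.
- B+C+D+G: mass 9+3+6+5=23, value 30+13+30+5=78
- B+C+D: mass 9+3+6=18, value 30+13+30=73
- B+D+F: mass 9+6+6=21, value 30+30+13=73
- B+D+H: mass 9+6+6=21, value 30+30+11=71
- C+D+F+H: mass 3+6+6+6=21, value 13+30+13+11=67
Best: 78 sci.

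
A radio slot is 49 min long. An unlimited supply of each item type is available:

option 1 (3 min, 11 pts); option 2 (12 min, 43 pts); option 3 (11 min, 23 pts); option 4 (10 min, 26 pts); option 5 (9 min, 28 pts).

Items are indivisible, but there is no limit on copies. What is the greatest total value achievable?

Best value-per-unit is option 1 at 11/3, and filling with it alone uses duration 16×3=48. No mix of the others beats 16×11 = 176.

176 pts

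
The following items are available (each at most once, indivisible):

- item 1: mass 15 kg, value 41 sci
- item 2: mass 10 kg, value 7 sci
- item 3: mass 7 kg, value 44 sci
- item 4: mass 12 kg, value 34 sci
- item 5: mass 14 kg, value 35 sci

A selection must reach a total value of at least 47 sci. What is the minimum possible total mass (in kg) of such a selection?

Subsets with value ≥ 47, sorted by total mass:
- item 2+item 3: mass 17, value 51
- item 3+item 4: mass 19, value 78
Minimum mass: 17 kg.

17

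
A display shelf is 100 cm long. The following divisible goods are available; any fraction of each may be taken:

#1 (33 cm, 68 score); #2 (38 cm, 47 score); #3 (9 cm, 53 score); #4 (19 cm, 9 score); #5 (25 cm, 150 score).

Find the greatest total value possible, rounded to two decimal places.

Take in order of value per unit:
- #5 (150/25 per unit): all 25 → value 150, running total 150.00
- #3 (53/9 per unit): all 9 → value 53, running total 203.00
- #1 (68/33 per unit): all 33 → value 68, running total 271.00
- #2 (47/38 per unit): 33 of 38 → value 33×47/38 = 40.8158, running total 311.82
Total 311.82.

311.82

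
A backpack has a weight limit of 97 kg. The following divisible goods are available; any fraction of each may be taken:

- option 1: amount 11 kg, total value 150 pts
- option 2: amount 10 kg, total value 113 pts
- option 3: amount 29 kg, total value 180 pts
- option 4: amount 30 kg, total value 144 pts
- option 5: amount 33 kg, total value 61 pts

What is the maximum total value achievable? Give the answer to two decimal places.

618.42

Take in order of value per unit:
- option 1 (150/11 per unit): all 11 → value 150, running total 150.00
- option 2 (113/10 per unit): all 10 → value 113, running total 263.00
- option 3 (180/29 per unit): all 29 → value 180, running total 443.00
- option 4 (144/30 per unit): all 30 → value 144, running total 587.00
- option 5 (61/33 per unit): 17 of 33 → value 17×61/33 = 31.4242, running total 618.42
Total 618.42.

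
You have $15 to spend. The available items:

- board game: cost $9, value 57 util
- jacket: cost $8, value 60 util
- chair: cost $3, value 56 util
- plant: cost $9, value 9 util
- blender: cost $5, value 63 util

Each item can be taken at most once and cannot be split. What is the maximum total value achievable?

123 util

This is a 0/1 knapsack; check combinations near the capacity.
- jacket+blender: cost 8+5=13, value 60+63=123
- board game+blender: cost 9+5=14, value 57+63=120
- chair+blender: cost 3+5=8, value 56+63=119
- jacket+chair: cost 8+3=11, value 60+56=116
- board game+chair: cost 9+3=12, value 57+56=113
Best: 123 util.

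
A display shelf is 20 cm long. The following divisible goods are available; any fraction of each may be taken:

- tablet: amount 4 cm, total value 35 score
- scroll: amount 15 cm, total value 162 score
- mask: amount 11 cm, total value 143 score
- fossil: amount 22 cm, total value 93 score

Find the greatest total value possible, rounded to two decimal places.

Take in order of value per unit:
- mask (143/11 per unit): all 11 → value 143, running total 143.00
- scroll (162/15 per unit): 9 of 15 → value 9×162/15 = 97.2000, running total 240.20
Total 240.20.

240.20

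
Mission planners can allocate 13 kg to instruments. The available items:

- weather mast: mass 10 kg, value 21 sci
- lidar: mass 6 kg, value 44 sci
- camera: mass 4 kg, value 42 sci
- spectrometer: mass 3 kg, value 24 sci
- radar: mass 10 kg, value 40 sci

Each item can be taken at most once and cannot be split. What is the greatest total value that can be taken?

110 sci

This is a 0/1 knapsack; check combinations near the capacity.
- lidar+camera+spectrometer: mass 6+4+3=13, value 44+42+24=110
- lidar+camera: mass 6+4=10, value 44+42=86
- lidar+spectrometer: mass 6+3=9, value 44+24=68
- camera+spectrometer: mass 4+3=7, value 42+24=66
- spectrometer+radar: mass 3+10=13, value 24+40=64
Best: 110 sci.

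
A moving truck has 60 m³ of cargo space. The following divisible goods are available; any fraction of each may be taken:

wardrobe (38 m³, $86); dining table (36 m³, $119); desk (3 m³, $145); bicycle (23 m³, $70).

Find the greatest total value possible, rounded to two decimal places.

327.91

Take in order of value per unit:
- desk (145/3 per unit): all 3 → value 145, running total 145.00
- dining table (119/36 per unit): all 36 → value 119, running total 264.00
- bicycle (70/23 per unit): 21 of 23 → value 21×70/23 = 63.9130, running total 327.91
Total 327.91.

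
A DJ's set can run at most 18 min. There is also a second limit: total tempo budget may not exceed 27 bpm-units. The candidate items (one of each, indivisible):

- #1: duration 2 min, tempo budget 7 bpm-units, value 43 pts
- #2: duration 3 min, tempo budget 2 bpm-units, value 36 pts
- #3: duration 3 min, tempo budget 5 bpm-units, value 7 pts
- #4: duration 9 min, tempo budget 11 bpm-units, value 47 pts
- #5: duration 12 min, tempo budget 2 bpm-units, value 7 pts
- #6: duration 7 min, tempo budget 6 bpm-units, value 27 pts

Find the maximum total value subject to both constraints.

Feasible sets respecting both limits:
- #1+#2+#3+#4: duration 17, tempo budget 25, value 133
- #1+#2+#4: duration 14, tempo budget 20, value 126
- #1+#4+#6: duration 18, tempo budget 24, value 117
Best: 133 pts.

133 pts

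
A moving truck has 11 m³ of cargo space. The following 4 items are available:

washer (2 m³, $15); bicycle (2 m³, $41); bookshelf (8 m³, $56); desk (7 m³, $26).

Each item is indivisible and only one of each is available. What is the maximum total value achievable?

Check high-value combinations within 11 m³:
- bicycle+bookshelf: volume 2+8=10, value 41+56=97
- washer+bicycle+desk: volume 2+2+7=11, value 15+41+26=82
- washer+bookshelf: volume 2+8=10, value 15+56=71
Best: $97.

$97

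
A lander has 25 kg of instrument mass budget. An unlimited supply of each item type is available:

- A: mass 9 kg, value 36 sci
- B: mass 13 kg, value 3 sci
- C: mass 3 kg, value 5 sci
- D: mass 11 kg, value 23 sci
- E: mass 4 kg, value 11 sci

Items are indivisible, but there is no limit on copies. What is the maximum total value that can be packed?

Best value-per-unit is A at 36/9; filling with it alone gives 2×36 = 72.
Optimal mix: 2×A + 1×C + 1×E → mass 25, value 88.

88 sci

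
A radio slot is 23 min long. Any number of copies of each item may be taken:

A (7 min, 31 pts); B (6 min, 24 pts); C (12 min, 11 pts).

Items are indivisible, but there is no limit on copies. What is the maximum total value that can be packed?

93 pts

Best value-per-unit is A at 31/7, and filling with it alone uses duration 3×7=21. No mix of the others beats 3×31 = 93.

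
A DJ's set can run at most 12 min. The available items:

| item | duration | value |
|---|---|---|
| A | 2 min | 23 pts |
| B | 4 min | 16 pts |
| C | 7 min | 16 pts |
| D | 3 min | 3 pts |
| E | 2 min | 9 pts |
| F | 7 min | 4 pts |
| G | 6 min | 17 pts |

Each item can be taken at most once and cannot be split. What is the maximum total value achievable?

56 pts

Check high-value combinations within 12 min:
- A+B+G: duration 2+4+6=12, value 23+16+17=56
- A+B+D+E: duration 2+4+3+2=11, value 23+16+3+9=51
- A+E+G: duration 2+2+6=10, value 23+9+17=49
Best: 56 pts.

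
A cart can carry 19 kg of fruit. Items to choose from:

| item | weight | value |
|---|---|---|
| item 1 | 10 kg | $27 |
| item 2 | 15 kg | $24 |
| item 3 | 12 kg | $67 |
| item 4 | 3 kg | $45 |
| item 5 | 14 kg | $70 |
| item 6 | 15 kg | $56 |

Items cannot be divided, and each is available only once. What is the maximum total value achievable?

$115

This is a 0/1 knapsack; check combinations near the capacity.
- item 4+item 5: weight 3+14=17, value 45+70=115
- item 3+item 4: weight 12+3=15, value 67+45=112
- item 4+item 6: weight 3+15=18, value 45+56=101
- item 1+item 4: weight 10+3=13, value 27+45=72
Best: $115.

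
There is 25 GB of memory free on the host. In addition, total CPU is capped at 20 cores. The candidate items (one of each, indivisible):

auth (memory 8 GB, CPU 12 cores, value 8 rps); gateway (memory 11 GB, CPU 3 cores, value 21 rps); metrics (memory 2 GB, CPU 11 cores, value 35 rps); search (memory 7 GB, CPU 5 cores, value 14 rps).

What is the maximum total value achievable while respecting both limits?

70 rps

Feasible sets respecting both limits:
- gateway+metrics+search: memory 20, CPU 19, value 70
- gateway+metrics: memory 13, CPU 14, value 56
- metrics+search: memory 9, CPU 16, value 49
- metrics: memory 2, CPU 11, value 35
Best: 70 rps.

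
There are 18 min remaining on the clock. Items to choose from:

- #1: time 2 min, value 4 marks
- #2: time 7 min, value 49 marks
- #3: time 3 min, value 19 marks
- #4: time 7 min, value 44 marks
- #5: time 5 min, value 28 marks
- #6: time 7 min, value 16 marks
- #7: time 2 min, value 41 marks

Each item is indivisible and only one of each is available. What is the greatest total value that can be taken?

Check high-value combinations within 18 min:
- #1+#2+#4+#7: time 2+7+7+2=18, value 4+49+44+41=138
- #2+#3+#5+#7: time 7+3+5+2=17, value 49+19+28+41=137
- #2+#4+#7: time 7+7+2=16, value 49+44+41=134
Best: 138 marks.

138 marks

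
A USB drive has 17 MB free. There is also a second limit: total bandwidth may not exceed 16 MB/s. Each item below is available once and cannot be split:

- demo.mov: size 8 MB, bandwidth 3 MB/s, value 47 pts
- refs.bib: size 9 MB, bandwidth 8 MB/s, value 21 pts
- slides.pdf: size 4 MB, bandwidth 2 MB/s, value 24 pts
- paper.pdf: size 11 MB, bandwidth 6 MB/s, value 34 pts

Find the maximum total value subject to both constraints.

Feasible sets respecting both limits:
- demo.mov+slides.pdf: size 12, bandwidth 5, value 71
- demo.mov+refs.bib: size 17, bandwidth 11, value 68
- slides.pdf+paper.pdf: size 15, bandwidth 8, value 58
- demo.mov: size 8, bandwidth 3, value 47
Best: 71 pts.

71 pts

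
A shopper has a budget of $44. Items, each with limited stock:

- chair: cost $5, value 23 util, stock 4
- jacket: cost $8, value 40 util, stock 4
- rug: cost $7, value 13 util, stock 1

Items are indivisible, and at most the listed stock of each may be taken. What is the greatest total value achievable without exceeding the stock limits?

Best selections within cost 44 and stock limits:
- 4×chair + 3×jacket: cost 44, value 212
- 2×chair + 4×jacket: cost 42, value 206
- 1×chair + 4×jacket + 1×rug: cost 44, value 196
- 3×chair + 3×jacket: cost 39, value 189
Best: 212 util.

212 util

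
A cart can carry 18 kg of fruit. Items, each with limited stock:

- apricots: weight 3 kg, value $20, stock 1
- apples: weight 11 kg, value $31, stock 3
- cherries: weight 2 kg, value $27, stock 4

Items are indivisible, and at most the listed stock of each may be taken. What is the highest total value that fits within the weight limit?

$128

Top feasible selections:
- 1×apricots + 4×cherries: weight 11, value 128
- 1×apples + 3×cherries: weight 17, value 112
- 4×cherries: weight 8, value 108
- 1×apricots + 1×apples + 2×cherries: weight 18, value 105
Best: $128.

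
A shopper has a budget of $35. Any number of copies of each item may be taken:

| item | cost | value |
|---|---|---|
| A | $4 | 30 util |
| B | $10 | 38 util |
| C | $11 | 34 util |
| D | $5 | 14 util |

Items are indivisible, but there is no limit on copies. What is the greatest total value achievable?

240 util

Best value-per-unit is A at 30/4, and filling with it alone uses cost 8×4=32. No mix of the others beats 8×30 = 240.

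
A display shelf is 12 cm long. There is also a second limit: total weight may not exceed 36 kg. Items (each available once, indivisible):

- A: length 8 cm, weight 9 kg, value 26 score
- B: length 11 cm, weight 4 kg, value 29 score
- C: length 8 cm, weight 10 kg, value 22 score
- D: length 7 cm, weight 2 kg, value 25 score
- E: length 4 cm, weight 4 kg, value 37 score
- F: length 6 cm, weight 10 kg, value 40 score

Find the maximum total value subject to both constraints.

77 score

Feasible sets respecting both limits:
- E+F: length 10, weight 14, value 77
- A+E: length 12, weight 13, value 63
- D+E: length 11, weight 6, value 62
Best: 77 score.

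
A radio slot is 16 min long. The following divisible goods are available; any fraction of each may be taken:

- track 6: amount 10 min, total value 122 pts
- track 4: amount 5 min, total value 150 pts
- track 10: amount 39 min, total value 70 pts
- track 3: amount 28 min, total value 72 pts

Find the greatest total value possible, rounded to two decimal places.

Take in order of value per unit:
- track 4 (150/5 per unit): all 5 → value 150, running total 150.00
- track 6 (122/10 per unit): all 10 → value 122, running total 272.00
- track 3 (72/28 per unit): 1 of 28 → value 1×72/28 = 2.5714, running total 274.57
Total 274.57.

274.57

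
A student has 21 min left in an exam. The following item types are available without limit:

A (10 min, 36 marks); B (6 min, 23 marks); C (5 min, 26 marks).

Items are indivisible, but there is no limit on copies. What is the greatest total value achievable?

Best value-per-unit is C at 26/5, and filling with it alone uses time 4×5=20. No mix of the others beats 4×26 = 104.

104 marks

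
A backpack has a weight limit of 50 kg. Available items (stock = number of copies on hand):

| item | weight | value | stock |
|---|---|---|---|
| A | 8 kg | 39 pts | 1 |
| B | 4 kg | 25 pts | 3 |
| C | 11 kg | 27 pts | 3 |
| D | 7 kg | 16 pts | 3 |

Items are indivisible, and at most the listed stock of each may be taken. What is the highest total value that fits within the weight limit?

Best selections within weight 50 and stock limits:
- 1×A + 3×B + 2×C + 1×D: weight 49, value 184
- 1×A + 3×B + 1×C + 2×D: weight 45, value 173
- 1×A + 2×B + 3×C: weight 49, value 170
Best: 184 pts.

184 pts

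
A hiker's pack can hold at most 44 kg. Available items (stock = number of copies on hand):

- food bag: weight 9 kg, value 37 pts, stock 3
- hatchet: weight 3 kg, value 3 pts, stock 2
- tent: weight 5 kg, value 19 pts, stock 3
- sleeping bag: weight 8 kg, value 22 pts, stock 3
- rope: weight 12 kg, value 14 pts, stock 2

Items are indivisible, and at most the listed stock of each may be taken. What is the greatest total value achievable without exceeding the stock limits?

Best selections within weight 44 and stock limits:
- 3×food bag + 3×tent: weight 42, value 168
- 2×food bag + 2×tent + 2×sleeping bag: weight 44, value 156
- 2×food bag + 1×hatchet + 3×tent + 1×sleeping bag: weight 44, value 156
- 3×food bag + 2×sleeping bag: weight 43, value 155
Best: 168 pts.

168 pts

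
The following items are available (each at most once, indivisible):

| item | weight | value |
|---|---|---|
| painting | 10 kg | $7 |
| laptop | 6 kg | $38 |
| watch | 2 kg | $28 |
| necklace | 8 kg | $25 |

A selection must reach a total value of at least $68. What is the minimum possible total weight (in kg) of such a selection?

16

Subsets with value ≥ 68, sorted by total weight:
- laptop+watch+necklace: weight 16, value 91
- painting+laptop+watch: weight 18, value 73
Minimum weight: 16 kg.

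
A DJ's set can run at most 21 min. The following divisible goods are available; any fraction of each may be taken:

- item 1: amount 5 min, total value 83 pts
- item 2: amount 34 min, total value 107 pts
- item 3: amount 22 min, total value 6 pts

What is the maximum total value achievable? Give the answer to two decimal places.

Take in order of value per unit:
- item 1 (83/5 per unit): all 5 → value 83, running total 83.00
- item 2 (107/34 per unit): 16 of 34 → value 16×107/34 = 50.3529, running total 133.35
Total 133.35.

133.35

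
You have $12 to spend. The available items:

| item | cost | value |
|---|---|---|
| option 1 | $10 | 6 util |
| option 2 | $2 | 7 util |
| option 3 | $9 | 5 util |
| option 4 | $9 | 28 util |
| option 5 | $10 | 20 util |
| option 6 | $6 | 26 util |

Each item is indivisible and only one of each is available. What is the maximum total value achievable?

35 util

This is a 0/1 knapsack; check combinations near the capacity.
- option 2+option 4: cost 2+9=11, value 7+28=35
- option 2+option 6: cost 2+6=8, value 7+26=33
- option 4: cost 9, value 28
Best: 35 util.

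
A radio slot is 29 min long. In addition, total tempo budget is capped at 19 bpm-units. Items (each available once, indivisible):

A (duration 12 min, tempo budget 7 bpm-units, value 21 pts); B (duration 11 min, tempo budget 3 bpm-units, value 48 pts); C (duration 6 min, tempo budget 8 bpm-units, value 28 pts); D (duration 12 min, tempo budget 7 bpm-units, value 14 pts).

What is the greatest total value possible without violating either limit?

Feasible sets respecting both limits:
- A+B+C: duration 29, tempo budget 18, value 97
- B+C+D: duration 29, tempo budget 18, value 90
- B+C: duration 17, tempo budget 11, value 76
- A+B: duration 23, tempo budget 10, value 69
Best: 97 pts.

97 pts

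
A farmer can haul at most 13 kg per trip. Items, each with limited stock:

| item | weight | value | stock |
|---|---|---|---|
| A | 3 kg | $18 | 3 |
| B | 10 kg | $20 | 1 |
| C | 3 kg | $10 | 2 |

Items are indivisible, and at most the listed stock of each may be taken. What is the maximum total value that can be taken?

Top feasible selections:
- 3×A + 1×C: weight 12, value 64
- 2×A + 2×C: weight 12, value 56
- 3×A: weight 9, value 54
- 2×A + 1×C: weight 9, value 46
Best: $64.

$64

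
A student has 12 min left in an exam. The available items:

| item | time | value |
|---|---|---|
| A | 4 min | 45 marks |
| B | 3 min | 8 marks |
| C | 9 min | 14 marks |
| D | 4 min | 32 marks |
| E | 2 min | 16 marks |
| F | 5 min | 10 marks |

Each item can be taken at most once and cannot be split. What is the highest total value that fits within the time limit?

Check high-value combinations within 12 min:
- A+D+E: time 4+4+2=10, value 45+32+16=93
- A+B+D: time 4+3+4=11, value 45+8+32=85
- A+D: time 4+4=8, value 45+32=77
- A+E+F: time 4+2+5=11, value 45+16+10=71
Best: 93 marks.

93 marks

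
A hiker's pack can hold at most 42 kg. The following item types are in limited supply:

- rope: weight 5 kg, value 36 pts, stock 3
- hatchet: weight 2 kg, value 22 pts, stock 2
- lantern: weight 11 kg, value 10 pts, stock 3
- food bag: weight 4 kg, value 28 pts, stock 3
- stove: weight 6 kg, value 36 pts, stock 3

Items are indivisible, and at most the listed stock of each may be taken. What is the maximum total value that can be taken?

Top feasible selections:
- 3×rope + 2×hatchet + 1×food bag + 3×stove: weight 41, value 288
- 3×rope + 1×hatchet + 3×food bag + 2×stove: weight 41, value 286
Best: 288 pts.

288 pts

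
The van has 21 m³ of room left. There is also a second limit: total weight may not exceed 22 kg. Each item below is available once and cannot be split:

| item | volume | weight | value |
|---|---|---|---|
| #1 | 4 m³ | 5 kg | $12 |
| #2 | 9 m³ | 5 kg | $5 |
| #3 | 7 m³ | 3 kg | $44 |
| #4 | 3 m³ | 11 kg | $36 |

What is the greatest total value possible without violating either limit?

Feasible sets respecting both limits:
- #1+#3+#4: volume 14, weight 19, value 92
- #2+#3+#4: volume 19, weight 19, value 85
- #3+#4: volume 10, weight 14, value 80
Best: $92.

$92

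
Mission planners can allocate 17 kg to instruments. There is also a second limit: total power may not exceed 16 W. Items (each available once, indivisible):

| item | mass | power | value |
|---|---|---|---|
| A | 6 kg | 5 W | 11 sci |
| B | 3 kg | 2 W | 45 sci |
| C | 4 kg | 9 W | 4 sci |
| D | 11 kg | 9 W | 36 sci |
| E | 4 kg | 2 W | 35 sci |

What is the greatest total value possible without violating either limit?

Feasible sets respecting both limits:
- A+B+E: mass 13, power 9, value 91
- B+C+E: mass 11, power 13, value 84
- B+D: mass 14, power 11, value 81
Best: 91 sci.

91 sci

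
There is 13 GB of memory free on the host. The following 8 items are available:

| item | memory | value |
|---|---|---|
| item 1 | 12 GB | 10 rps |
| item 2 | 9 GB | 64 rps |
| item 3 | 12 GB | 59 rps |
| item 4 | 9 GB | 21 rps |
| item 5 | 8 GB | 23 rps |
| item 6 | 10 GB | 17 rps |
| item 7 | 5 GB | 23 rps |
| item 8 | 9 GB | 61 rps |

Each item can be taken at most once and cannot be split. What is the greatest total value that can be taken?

Check high-value combinations within 13 GB:
- item 2: memory 9, value 64
- item 8: memory 9, value 61
- item 3: memory 12, value 59
- item 5+item 7: memory 8+5=13, value 23+23=46
- item 7: memory 5, value 23
Best: 64 rps.

64 rps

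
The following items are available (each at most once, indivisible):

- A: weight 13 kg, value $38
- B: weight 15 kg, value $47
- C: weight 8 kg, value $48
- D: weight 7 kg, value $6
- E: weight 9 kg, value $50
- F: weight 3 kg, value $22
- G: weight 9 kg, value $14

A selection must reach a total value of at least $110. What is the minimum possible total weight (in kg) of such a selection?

Subsets with value ≥ 110, sorted by total weight:
- C+E+F: weight 20, value 120
- A+E+F: weight 25, value 110
Minimum weight: 20 kg.

20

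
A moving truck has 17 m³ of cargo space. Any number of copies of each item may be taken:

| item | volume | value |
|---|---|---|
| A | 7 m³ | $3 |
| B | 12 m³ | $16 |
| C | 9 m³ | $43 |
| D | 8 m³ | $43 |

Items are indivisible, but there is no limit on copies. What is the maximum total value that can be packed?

Best value-per-unit is D at 43/8; filling with it alone gives 2×43 = 86.
Optimal mix: 1×C + 1×D → volume 17, value 86.

$86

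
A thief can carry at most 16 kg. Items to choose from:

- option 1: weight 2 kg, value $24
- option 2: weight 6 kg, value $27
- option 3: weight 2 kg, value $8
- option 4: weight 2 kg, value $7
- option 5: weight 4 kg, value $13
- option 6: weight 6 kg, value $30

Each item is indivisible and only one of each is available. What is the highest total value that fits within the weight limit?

$89

Check high-value combinations within 16 kg:
- option 1+option 2+option 3+option 6: weight 2+6+2+6=16, value 24+27+8+30=89
- option 1+option 2+option 4+option 6: weight 2+6+2+6=16, value 24+27+7+30=88
- option 1+option 3+option 4+option 5+option 6: weight 2+2+2+4+6=16, value 24+8+7+13+30=82
Best: $89.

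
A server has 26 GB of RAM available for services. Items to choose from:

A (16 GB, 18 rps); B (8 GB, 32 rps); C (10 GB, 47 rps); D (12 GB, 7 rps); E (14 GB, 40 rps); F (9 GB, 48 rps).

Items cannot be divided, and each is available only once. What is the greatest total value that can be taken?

95 rps

Check high-value combinations within 26 GB:
- C+F: memory 10+9=19, value 47+48=95
- E+F: memory 14+9=23, value 40+48=88
- C+E: memory 10+14=24, value 47+40=87
- B+F: memory 8+9=17, value 32+48=80
- B+C: memory 8+10=18, value 32+47=79
Best: 95 rps.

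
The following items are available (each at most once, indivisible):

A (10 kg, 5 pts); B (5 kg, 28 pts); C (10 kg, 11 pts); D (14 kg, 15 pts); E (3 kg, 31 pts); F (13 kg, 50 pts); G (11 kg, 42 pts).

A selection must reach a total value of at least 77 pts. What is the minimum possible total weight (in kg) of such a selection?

16

Subsets with value ≥ 77, sorted by total weight:
- E+F: weight 16, value 81
- B+F: weight 18, value 78
- B+E+G: weight 19, value 101
Minimum weight: 16 kg.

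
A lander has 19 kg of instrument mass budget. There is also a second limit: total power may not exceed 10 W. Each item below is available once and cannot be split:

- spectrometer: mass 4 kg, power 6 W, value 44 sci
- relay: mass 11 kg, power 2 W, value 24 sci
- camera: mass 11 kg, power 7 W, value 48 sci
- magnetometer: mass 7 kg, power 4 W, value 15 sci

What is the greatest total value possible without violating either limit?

68 sci

Feasible sets respecting both limits:
- spectrometer+relay: mass 15, power 8, value 68
- spectrometer+magnetometer: mass 11, power 10, value 59
- camera: mass 11, power 7, value 48
Best: 68 sci.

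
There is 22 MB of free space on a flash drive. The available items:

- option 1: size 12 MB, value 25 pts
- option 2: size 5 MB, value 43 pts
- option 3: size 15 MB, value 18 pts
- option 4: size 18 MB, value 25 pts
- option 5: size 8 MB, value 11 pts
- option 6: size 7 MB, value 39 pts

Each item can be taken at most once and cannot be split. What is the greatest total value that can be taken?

Check high-value combinations within 22 MB:
- option 2+option 5+option 6: size 5+8+7=20, value 43+11+39=93
- option 2+option 6: size 5+7=12, value 43+39=82
- option 1+option 2: size 12+5=17, value 25+43=68
- option 1+option 6: size 12+7=19, value 25+39=64
Best: 93 pts.

93 pts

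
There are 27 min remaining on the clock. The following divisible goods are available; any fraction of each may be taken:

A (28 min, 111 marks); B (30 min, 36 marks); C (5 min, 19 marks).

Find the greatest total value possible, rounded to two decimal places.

Take in order of value per unit:
- A (111/28 per unit): 27 of 28 → value 27×111/28 = 107.0357, running total 107.04
Total 107.04.

107.04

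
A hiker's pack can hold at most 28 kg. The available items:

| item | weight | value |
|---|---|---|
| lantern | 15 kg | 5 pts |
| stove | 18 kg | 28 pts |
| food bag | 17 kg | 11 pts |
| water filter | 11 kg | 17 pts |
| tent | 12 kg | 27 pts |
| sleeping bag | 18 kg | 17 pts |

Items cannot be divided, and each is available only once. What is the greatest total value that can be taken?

44 pts

Check high-value combinations within 28 kg:
- water filter+tent: weight 11+12=23, value 17+27=44
- lantern+tent: weight 15+12=27, value 5+27=32
- stove: weight 18, value 28
- food bag+water filter: weight 17+11=28, value 11+17=28
Best: 44 pts.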